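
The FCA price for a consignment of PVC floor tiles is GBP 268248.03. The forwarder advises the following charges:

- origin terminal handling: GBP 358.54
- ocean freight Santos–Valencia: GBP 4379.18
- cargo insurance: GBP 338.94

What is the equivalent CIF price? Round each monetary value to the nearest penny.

CIF price: GBP 273324.69

From FCA to CIF, the seller additionally bears: origin terminal, freight, insurance.
CIF price = 268248.03 + 358.54 + 4379.18 + 338.94 = 273324.69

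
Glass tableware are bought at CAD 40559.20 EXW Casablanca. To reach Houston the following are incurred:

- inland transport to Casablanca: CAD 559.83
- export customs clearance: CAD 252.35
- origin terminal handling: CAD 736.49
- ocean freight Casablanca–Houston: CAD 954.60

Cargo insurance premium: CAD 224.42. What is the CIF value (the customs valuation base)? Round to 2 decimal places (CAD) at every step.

CIF value: CAD 43286.89

CIF = EXW price + pre-shipment costs + freight + insurance
CIF = 40559.20 + 559.83 + 252.35 + 736.49 + 954.60 + 224.42 = 43286.89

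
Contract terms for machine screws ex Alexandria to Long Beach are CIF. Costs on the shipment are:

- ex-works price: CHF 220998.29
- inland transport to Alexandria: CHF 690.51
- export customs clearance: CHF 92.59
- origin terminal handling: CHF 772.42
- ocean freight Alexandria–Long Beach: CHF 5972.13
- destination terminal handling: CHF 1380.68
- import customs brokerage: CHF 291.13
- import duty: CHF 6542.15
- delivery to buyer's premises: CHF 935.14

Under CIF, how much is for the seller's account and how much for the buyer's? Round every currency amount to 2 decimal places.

CIF: the seller pays costs through ocean freight and marine insurance to the destination port.
Seller's account: goods 220998.29 + inland to port 690.51 + export clearance 92.59 + origin terminal 772.42 + freight 5972.13 = 228525.94
Buyer's account: destination terminal 1380.68 + brokerage 291.13 + duty 6542.15 + delivery 935.14 = 9149.10

Seller: CHF 228525.94; buyer: CHF 9149.10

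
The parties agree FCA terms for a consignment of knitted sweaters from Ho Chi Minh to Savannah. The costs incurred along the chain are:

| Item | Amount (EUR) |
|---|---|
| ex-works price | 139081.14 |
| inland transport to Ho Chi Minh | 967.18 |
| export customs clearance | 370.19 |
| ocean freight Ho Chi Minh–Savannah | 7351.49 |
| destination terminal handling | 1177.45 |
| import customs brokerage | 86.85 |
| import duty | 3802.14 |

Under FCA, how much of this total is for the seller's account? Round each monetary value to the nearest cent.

Seller's account: EUR 140418.51

FCA: the seller delivers export-cleared goods to the carrier; the buyer bears costs from that point.
Seller's account: goods 139081.14 + inland to port 967.18 + export clearance 370.19 = 140418.51
Buyer's account: freight 7351.49 + destination terminal 1177.45 + brokerage 86.85 + duty 3802.14 = 12417.93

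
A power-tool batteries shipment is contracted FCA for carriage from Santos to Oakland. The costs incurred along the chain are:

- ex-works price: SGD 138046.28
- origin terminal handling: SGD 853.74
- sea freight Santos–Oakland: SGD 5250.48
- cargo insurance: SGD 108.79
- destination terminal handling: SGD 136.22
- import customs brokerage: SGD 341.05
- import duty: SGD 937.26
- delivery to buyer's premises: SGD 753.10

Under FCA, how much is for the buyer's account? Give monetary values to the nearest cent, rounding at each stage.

Buyer's account: SGD 8380.64

FCA: the seller delivers export-cleared goods to the carrier; the buyer bears costs from that point.
Seller's account: goods 138046.28 = 138046.28
Buyer's account: origin terminal 853.74 + freight 5250.48 + insurance 108.79 + destination terminal 136.22 + brokerage 341.05 + duty 937.26 + delivery 753.10 = 8380.64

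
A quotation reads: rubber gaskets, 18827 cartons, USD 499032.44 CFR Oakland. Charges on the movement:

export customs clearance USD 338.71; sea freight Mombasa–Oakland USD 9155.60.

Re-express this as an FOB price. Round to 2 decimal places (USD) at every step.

Not relevant to the conversion: export clearance — on the seller under both CFR and FOB; already in the CFR price and stays in the FOB price.
From CFR to FOB, the seller no longer bears: freight.
FOB price = 499032.44 − 9155.60 = 489876.84

FOB price: USD 489876.84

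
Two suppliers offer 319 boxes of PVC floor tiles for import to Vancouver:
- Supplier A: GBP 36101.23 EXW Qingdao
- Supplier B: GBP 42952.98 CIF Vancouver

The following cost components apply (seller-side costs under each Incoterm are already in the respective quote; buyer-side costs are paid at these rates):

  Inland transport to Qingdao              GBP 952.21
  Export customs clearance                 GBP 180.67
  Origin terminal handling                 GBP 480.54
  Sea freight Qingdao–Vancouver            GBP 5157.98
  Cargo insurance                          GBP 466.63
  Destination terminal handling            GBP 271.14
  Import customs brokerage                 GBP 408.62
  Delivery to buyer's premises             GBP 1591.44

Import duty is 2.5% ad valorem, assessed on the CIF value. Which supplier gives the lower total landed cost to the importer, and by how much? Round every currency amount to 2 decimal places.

Supplier B is cheaper by GBP 395.94

Supplier A (EXW):
CIF value = EXW price + inland to port + export clearance + origin terminal + freight + insurance = 36101.23 + 952.21 + 180.67 + 480.54 + 5157.98 + 466.63 = 43339.26
Import duty = 43339.26 × 2.5% = 1083.48
Buyer bears (A): 952.21 + 180.67 + 480.54 + 5157.98 + 466.63 + 271.14 + 408.62 + 1591.44 = 9509.23
Landed cost (A) = invoice 36101.23 + 9509.23 + duty 1083.48 = 46693.94
Supplier B (CIF):
The CIF price already equals the CIF value: 42952.98
Import duty = 42952.98 × 2.5% = 1073.82
Buyer bears (B): 271.14 + 408.62 + 1591.44 = 2271.20
Landed cost (B) = invoice 42952.98 + 2271.20 + duty 1073.82 = 46298.00
Difference = |46693.94 − 46298.00| = 395.94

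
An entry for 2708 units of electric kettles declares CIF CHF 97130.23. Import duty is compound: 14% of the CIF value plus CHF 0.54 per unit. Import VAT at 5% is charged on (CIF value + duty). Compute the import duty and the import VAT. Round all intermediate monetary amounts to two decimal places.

Ad valorem component: 97130.23 × 14% = 13598.23
Specific component: 2708 × 0.54 = 1462.32
Import duty = 13598.23 + 1462.32 = 15060.55
VAT base = CIF + duty = 97130.23 + 15060.55 = 112190.78
Import VAT = 112190.78 × 5% = 5609.54

Import duty: CHF 15060.55; import VAT: CHF 5609.54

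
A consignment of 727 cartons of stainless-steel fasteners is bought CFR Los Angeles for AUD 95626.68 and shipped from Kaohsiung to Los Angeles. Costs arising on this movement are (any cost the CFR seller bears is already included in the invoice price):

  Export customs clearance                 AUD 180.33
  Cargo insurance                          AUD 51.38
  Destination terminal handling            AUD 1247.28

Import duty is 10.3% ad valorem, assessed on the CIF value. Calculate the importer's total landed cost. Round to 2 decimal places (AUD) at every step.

Total landed cost: AUD 106780.18

CFR: the seller pays costs through ocean freight to the destination port, but not insurance.
Already in the invoice (seller's account under CFR): export clearance — exclude.
CIF value = CFR price + insurance = 95626.68 + 51.38 = 95678.06
Import duty = 95678.06 × 10.3% = 9854.84
Buyer bears: insurance 51.38 + destination terminal 1247.28 + duty 9854.84 = 11153.50
Landed cost = invoice 95626.68 + 11153.50 = 106780.18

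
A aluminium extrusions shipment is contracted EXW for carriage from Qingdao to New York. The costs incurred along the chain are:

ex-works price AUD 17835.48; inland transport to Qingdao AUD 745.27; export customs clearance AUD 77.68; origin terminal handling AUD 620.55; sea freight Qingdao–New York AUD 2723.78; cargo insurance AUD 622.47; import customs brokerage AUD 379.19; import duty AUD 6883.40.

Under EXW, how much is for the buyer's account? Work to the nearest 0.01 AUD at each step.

EXW: the seller makes goods available at their premises; the buyer bears all onward costs.
Seller's account: goods 17835.48 = 17835.48
Buyer's account: inland to port 745.27 + export clearance 77.68 + origin terminal 620.55 + freight 2723.78 + insurance 622.47 + brokerage 379.19 + duty 6883.40 = 12052.34

Buyer's account: AUD 12052.34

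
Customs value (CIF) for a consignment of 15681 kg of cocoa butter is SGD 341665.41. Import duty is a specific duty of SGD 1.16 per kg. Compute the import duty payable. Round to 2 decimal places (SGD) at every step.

Import duty = 15681 × 1.16 = 18189.96

Import duty: SGD 18189.96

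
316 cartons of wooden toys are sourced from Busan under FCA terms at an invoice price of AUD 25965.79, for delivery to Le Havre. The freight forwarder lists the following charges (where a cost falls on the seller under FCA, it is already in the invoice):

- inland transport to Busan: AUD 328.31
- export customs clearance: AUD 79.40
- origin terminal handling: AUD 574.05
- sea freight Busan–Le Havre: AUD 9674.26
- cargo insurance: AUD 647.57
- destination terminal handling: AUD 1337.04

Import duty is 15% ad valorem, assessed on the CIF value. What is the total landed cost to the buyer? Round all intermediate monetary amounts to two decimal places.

FCA: the seller delivers export-cleared goods to the carrier; the buyer bears costs from that point.
Already in the invoice (seller's account under FCA): inland to port, export clearance — exclude.
CIF value = FCA price + origin terminal + freight + insurance = 25965.79 + 574.05 + 9674.26 + 647.57 = 36861.67
Import duty = 36861.67 × 15% = 5529.25
Buyer bears: origin terminal 574.05 + freight 9674.26 + insurance 647.57 + destination terminal 1337.04 + duty 5529.25 = 17762.17
Landed cost = invoice 25965.79 + 17762.17 = 43727.96

Total landed cost: AUD 43727.96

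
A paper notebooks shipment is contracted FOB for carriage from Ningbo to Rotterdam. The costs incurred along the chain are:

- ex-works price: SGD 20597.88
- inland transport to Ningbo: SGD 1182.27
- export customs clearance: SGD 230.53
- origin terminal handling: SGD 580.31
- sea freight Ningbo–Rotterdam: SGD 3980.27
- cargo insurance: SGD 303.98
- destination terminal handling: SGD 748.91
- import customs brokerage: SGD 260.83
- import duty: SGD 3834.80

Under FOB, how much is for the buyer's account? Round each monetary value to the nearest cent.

FOB: the seller bears costs until goods are on board at the origin port; the buyer bears freight, insurance and all costs thereafter.
Seller's account: goods 20597.88 + inland to port 1182.27 + export clearance 230.53 + origin terminal 580.31 = 22590.99
Buyer's account: freight 3980.27 + insurance 303.98 + destination terminal 748.91 + brokerage 260.83 + duty 3834.80 = 9128.79

Buyer's account: SGD 9128.79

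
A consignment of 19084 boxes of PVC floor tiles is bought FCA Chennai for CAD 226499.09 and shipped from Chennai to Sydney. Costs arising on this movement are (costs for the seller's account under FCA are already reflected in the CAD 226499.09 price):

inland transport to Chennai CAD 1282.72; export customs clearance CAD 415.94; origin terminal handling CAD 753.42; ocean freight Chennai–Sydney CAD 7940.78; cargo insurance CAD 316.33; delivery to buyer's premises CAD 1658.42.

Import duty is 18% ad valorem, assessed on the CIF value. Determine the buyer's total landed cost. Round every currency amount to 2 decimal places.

Total landed cost: CAD 279559.77

FCA: the seller delivers export-cleared goods to the carrier; the buyer bears costs from that point.
Already in the invoice (seller's account under FCA): inland to port, export clearance — exclude.
CIF value = FCA price + origin terminal + freight + insurance = 226499.09 + 753.42 + 7940.78 + 316.33 = 235509.62
Import duty = 235509.62 × 18% = 42391.73
Buyer bears: origin terminal 753.42 + freight 7940.78 + insurance 316.33 + delivery 1658.42 + duty 42391.73 = 53060.68
Landed cost = invoice 226499.09 + 53060.68 = 279559.77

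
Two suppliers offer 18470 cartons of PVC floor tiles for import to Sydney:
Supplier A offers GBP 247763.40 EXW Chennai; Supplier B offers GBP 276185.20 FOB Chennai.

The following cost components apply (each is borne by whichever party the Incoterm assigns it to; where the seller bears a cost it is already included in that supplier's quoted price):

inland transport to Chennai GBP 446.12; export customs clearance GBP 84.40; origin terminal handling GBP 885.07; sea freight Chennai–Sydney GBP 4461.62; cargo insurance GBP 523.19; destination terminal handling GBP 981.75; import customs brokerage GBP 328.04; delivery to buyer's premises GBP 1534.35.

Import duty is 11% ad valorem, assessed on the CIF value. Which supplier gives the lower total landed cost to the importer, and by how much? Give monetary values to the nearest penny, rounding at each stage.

Supplier A (EXW):
CIF value = EXW price + inland to port + export clearance + origin terminal + freight + insurance = 247763.40 + 446.12 + 84.40 + 885.07 + 4461.62 + 523.19 = 254163.80
Import duty = 254163.80 × 11% = 27958.02
Buyer bears (A): 446.12 + 84.40 + 885.07 + 4461.62 + 523.19 + 981.75 + 328.04 + 1534.35 = 9244.54
Landed cost (A) = invoice 247763.40 + 9244.54 + duty 27958.02 = 284965.96
Supplier B (FOB):
CIF value = FOB price + freight + insurance = 276185.20 + 4461.62 + 523.19 = 281170.01
Import duty = 281170.01 × 11% = 30928.70
Buyer bears (B): 4461.62 + 523.19 + 981.75 + 328.04 + 1534.35 = 7828.95
Landed cost (B) = invoice 276185.20 + 7828.95 + duty 30928.70 = 314942.85
Difference = |284965.96 − 314942.85| = 29976.89

Supplier A is cheaper by GBP 29976.89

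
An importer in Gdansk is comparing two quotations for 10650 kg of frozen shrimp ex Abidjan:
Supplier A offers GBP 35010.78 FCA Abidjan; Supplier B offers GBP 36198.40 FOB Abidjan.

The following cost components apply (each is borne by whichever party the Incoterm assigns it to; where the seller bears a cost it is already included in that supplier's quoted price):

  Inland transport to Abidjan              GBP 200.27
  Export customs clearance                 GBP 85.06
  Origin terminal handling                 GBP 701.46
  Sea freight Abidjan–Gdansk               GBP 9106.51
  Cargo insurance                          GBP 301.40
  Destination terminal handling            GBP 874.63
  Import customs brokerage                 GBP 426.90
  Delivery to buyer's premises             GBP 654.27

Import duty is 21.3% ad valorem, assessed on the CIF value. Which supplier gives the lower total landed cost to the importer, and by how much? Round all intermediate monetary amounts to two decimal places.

Supplier A (FCA):
CIF value = FCA price + origin terminal + freight + insurance = 35010.78 + 701.46 + 9106.51 + 301.40 = 45120.15
Import duty = 45120.15 × 21.3% = 9610.59
Buyer bears (A): 701.46 + 9106.51 + 301.40 + 874.63 + 426.90 + 654.27 = 12065.17
Landed cost (A) = invoice 35010.78 + 12065.17 + duty 9610.59 = 56686.54
Supplier B (FOB):
CIF value = FOB price + freight + insurance = 36198.40 + 9106.51 + 301.40 = 45606.31
Import duty = 45606.31 × 21.3% = 9714.14
Buyer bears (B): 9106.51 + 301.40 + 874.63 + 426.90 + 654.27 = 11363.71
Landed cost (B) = invoice 36198.40 + 11363.71 + duty 9714.14 = 57276.25
Difference = |56686.54 − 57276.25| = 589.71

Supplier A is cheaper by GBP 589.71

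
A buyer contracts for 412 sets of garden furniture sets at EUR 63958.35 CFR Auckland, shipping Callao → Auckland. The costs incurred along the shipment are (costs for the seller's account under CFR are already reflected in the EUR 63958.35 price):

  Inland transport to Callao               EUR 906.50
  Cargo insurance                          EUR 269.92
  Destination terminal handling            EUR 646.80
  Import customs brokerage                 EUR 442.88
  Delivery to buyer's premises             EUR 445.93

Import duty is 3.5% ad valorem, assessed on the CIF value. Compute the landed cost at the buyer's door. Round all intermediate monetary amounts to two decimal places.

CFR: the seller pays costs through ocean freight to the destination port, but not insurance.
Already in the invoice (seller's account under CFR): inland to port — exclude.
CIF value = CFR price + insurance = 63958.35 + 269.92 = 64228.27
Import duty = 64228.27 × 3.5% = 2247.99
Buyer bears: insurance 269.92 + destination terminal 646.80 + brokerage 442.88 + delivery 445.93 + duty 2247.99 = 4053.52
Landed cost = invoice 63958.35 + 4053.52 = 68011.87

Total landed cost: EUR 68011.87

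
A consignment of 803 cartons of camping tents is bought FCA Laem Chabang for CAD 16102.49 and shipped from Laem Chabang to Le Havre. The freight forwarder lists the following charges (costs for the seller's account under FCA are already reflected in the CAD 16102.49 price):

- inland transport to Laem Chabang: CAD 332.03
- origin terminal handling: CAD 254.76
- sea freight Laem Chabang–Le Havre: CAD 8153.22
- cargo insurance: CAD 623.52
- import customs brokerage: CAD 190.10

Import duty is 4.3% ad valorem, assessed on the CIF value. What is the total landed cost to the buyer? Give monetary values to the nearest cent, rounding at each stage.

FCA: the seller delivers export-cleared goods to the carrier; the buyer bears costs from that point.
Already in the invoice (seller's account under FCA): inland to port — exclude.
CIF value = FCA price + origin terminal + freight + insurance = 16102.49 + 254.76 + 8153.22 + 623.52 = 25133.99
Import duty = 25133.99 × 4.3% = 1080.76
Buyer bears: origin terminal 254.76 + freight 8153.22 + insurance 623.52 + brokerage 190.10 + duty 1080.76 = 10302.36
Landed cost = invoice 16102.49 + 10302.36 = 26404.85

Total landed cost: CAD 26404.85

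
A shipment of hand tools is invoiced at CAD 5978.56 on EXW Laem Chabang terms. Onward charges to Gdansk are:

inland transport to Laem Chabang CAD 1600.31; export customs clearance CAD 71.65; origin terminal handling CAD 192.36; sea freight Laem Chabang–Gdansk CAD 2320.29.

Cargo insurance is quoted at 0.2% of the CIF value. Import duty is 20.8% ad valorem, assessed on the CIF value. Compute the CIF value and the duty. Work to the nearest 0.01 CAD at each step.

Let C be the CIF value. C = EXW price + pre-shipment costs + freight + 0.2% × C
C − 0.2% × C = 5978.56 + 1600.31 + 71.65 + 192.36 + 2320.29
0.998 × C = 10163.17
C = 10163.17 / 0.998 = 10183.54
Insurance premium = 0.2% × 10183.54 = 20.37
Import duty = 10183.54 × 20.8% = 2118.18

CIF value: CAD 10183.54; import duty: CAD 2118.18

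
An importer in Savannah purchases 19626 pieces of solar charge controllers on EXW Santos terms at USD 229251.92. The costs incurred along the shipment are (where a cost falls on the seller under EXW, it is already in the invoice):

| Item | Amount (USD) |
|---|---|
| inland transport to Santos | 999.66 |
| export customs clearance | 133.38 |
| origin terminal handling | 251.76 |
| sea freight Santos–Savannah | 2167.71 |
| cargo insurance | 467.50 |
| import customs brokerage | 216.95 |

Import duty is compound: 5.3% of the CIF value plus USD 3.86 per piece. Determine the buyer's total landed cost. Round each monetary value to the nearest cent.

Total landed cost: USD 321608.65

EXW: the seller makes goods available at their premises; the buyer bears all onward costs.
CIF value = EXW price + inland to port + export clearance + origin terminal + freight + insurance = 229251.92 + 999.66 + 133.38 + 251.76 + 2167.71 + 467.50 = 233271.93
Ad valorem component: 233271.93 × 5.3% = 12363.41
Specific component: 19626 × 3.86 = 75756.36
Import duty = 12363.41 + 75756.36 = 88119.77
Buyer bears: inland to port 999.66 + export clearance 133.38 + origin terminal 251.76 + freight 2167.71 + insurance 467.50 + brokerage 216.95 + duty 88119.77 = 92356.73
Landed cost = invoice 229251.92 + 92356.73 = 321608.65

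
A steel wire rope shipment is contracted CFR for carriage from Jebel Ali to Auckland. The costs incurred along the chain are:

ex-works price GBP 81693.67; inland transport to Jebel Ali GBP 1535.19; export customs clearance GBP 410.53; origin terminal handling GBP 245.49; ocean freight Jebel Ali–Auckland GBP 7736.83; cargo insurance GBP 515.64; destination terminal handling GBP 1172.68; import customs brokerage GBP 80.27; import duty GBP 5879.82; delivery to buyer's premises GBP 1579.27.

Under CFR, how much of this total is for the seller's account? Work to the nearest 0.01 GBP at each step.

CFR: the seller pays costs through ocean freight to the destination port, but not insurance.
Seller's account: goods 81693.67 + inland to port 1535.19 + export clearance 410.53 + origin terminal 245.49 + freight 7736.83 = 91621.71
Buyer's account: insurance 515.64 + destination terminal 1172.68 + brokerage 80.27 + duty 5879.82 + delivery 1579.27 = 9227.68

Seller's account: GBP 91621.71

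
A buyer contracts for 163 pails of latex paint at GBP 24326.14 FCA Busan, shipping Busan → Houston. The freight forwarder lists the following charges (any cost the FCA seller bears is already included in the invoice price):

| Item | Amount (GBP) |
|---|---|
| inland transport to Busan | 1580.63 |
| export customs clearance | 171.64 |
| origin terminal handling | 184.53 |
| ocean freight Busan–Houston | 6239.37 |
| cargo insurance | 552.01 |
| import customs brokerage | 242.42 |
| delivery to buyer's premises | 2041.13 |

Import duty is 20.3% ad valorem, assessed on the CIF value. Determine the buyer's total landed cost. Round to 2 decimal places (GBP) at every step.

Total landed cost: GBP 39939.92

FCA: the seller delivers export-cleared goods to the carrier; the buyer bears costs from that point.
Already in the invoice (seller's account under FCA): inland to port, export clearance — exclude.
CIF value = FCA price + origin terminal + freight + insurance = 24326.14 + 184.53 + 6239.37 + 552.01 = 31302.05
Import duty = 31302.05 × 20.3% = 6354.32
Buyer bears: origin terminal 184.53 + freight 6239.37 + insurance 552.01 + brokerage 242.42 + delivery 2041.13 + duty 6354.32 = 15613.78
Landed cost = invoice 24326.14 + 15613.78 = 39939.92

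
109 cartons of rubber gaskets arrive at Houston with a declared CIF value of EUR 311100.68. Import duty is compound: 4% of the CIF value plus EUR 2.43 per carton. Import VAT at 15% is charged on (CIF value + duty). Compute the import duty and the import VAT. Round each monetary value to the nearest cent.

Ad valorem component: 311100.68 × 4% = 12444.03
Specific component: 109 × 2.43 = 264.87
Import duty = 12444.03 + 264.87 = 12708.90
VAT base = CIF + duty = 311100.68 + 12708.90 = 323809.58
Import VAT = 323809.58 × 15% = 48571.44

Import duty: EUR 12708.90; import VAT: EUR 48571.44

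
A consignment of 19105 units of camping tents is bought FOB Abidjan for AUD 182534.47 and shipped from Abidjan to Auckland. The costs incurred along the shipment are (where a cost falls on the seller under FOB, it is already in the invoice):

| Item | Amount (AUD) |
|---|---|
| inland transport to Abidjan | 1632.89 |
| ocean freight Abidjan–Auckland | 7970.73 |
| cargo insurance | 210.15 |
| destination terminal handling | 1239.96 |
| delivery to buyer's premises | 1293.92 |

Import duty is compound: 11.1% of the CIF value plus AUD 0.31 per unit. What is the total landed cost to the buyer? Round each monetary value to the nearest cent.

Total landed cost: AUD 220341.18

FOB: the seller bears costs until goods are on board at the origin port; the buyer bears freight, insurance and all costs thereafter.
Already in the invoice (seller's account under FOB): inland to port — exclude.
CIF value = FOB price + freight + insurance = 182534.47 + 7970.73 + 210.15 = 190715.35
Ad valorem component: 190715.35 × 11.1% = 21169.40
Specific component: 19105 × 0.31 = 5922.55
Import duty = 21169.40 + 5922.55 = 27091.95
Buyer bears: freight 7970.73 + insurance 210.15 + destination terminal 1239.96 + delivery 1293.92 + duty 27091.95 = 37806.71
Landed cost = invoice 182534.47 + 37806.71 = 220341.18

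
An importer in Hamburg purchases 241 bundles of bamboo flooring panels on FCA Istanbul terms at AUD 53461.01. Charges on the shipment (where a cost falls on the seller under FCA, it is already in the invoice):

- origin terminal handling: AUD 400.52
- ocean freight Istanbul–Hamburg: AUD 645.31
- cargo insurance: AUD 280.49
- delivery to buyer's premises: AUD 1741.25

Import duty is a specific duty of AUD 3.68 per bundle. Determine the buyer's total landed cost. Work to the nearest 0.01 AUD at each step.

FCA: the seller delivers export-cleared goods to the carrier; the buyer bears costs from that point.
CIF value = FCA price + origin terminal + freight + insurance = 53461.01 + 400.52 + 645.31 + 280.49 = 54787.33
Import duty = 241 × 3.68 = 886.88
Buyer bears: origin terminal 400.52 + freight 645.31 + insurance 280.49 + delivery 1741.25 + duty 886.88 = 3954.45
Landed cost = invoice 53461.01 + 3954.45 = 57415.46

Total landed cost: AUD 57415.46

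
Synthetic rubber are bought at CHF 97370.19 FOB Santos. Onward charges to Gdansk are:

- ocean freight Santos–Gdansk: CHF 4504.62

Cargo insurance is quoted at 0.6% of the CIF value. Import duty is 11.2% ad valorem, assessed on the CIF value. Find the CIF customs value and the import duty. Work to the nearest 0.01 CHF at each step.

CIF value: CHF 102489.75; import duty: CHF 11478.85

Let C be the CIF value. C = FOB price + freight + 0.6% × C
C − 0.6% × C = 97370.19 + 4504.62
0.994 × C = 101874.81
C = 101874.81 / 0.994 = 102489.75
Insurance premium = 0.6% × 102489.75 = 614.94
Import duty = 102489.75 × 11.2% = 11478.85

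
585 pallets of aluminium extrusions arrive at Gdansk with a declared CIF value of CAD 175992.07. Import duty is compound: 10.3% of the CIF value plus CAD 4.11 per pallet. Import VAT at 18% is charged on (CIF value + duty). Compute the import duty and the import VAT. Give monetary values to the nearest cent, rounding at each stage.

Import duty: CAD 20531.53; import VAT: CAD 35374.25

Ad valorem component: 175992.07 × 10.3% = 18127.18
Specific component: 585 × 4.11 = 2404.35
Import duty = 18127.18 + 2404.35 = 20531.53
VAT base = CIF + duty = 175992.07 + 20531.53 = 196523.60
Import VAT = 196523.60 × 18% = 35374.25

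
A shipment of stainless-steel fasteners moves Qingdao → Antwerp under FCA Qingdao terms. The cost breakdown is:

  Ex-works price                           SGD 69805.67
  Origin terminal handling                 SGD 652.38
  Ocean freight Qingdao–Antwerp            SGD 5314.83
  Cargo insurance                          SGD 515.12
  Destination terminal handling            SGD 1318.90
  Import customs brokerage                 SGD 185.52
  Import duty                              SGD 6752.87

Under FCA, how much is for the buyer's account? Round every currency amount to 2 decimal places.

Buyer's account: SGD 14739.62

FCA: the seller delivers export-cleared goods to the carrier; the buyer bears costs from that point.
Seller's account: goods 69805.67 = 69805.67
Buyer's account: origin terminal 652.38 + freight 5314.83 + insurance 515.12 + destination terminal 1318.90 + brokerage 185.52 + duty 6752.87 = 14739.62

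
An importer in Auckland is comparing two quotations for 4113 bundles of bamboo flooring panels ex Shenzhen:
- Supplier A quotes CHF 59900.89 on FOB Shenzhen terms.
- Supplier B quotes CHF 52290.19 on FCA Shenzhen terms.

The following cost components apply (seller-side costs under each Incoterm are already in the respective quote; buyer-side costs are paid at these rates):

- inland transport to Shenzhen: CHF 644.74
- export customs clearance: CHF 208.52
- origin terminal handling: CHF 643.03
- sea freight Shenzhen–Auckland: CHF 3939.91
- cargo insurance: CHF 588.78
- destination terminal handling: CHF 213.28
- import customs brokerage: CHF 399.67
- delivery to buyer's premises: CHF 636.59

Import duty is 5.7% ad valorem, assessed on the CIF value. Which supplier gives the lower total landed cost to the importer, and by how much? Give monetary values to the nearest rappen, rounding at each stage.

Supplier A (FOB):
CIF value = FOB price + freight + insurance = 59900.89 + 3939.91 + 588.78 = 64429.58
Import duty = 64429.58 × 5.7% = 3672.49
Buyer bears (A): 3939.91 + 588.78 + 213.28 + 399.67 + 636.59 = 5778.23
Landed cost (A) = invoice 59900.89 + 5778.23 + duty 3672.49 = 69351.61
Supplier B (FCA):
CIF value = FCA price + origin terminal + freight + insurance = 52290.19 + 643.03 + 3939.91 + 588.78 = 57461.91
Import duty = 57461.91 × 5.7% = 3275.33
Buyer bears (B): 643.03 + 3939.91 + 588.78 + 213.28 + 399.67 + 636.59 = 6421.26
Landed cost (B) = invoice 52290.19 + 6421.26 + duty 3275.33 = 61986.78
Difference = |69351.61 − 61986.78| = 7364.83

Supplier B is cheaper by CHF 7364.83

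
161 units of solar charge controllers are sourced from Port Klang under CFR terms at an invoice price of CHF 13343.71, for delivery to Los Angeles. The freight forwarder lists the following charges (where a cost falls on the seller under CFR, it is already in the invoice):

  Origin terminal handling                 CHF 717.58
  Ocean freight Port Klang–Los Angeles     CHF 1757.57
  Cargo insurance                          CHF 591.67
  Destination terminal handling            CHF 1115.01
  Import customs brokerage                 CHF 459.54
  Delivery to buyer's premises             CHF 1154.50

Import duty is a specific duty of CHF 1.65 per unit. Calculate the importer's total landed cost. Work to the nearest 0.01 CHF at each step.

Total landed cost: CHF 16930.08

CFR: the seller pays costs through ocean freight to the destination port, but not insurance.
Already in the invoice (seller's account under CFR): origin terminal, freight — exclude.
CIF value = CFR price + insurance = 13343.71 + 591.67 = 13935.38
Import duty = 161 × 1.65 = 265.65
Buyer bears: insurance 591.67 + destination terminal 1115.01 + brokerage 459.54 + delivery 1154.50 + duty 265.65 = 3586.37
Landed cost = invoice 13343.71 + 3586.37 = 16930.08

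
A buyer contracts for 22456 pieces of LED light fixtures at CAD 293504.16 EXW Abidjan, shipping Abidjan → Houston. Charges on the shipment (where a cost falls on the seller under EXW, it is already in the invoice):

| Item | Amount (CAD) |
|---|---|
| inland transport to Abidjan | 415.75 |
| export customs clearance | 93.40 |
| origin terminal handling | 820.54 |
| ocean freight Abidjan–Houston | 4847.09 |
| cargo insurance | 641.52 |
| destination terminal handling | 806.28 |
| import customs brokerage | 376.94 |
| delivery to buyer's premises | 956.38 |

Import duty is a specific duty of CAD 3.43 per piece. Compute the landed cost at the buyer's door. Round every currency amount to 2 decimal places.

Total landed cost: CAD 379486.14

EXW: the seller makes goods available at their premises; the buyer bears all onward costs.
CIF value = EXW price + inland to port + export clearance + origin terminal + freight + insurance = 293504.16 + 415.75 + 93.40 + 820.54 + 4847.09 + 641.52 = 300322.46
Import duty = 22456 × 3.43 = 77024.08
Buyer bears: inland to port 415.75 + export clearance 93.40 + origin terminal 820.54 + freight 4847.09 + insurance 641.52 + destination terminal 806.28 + brokerage 376.94 + delivery 956.38 + duty 77024.08 = 85981.98
Landed cost = invoice 293504.16 + 85981.98 = 379486.14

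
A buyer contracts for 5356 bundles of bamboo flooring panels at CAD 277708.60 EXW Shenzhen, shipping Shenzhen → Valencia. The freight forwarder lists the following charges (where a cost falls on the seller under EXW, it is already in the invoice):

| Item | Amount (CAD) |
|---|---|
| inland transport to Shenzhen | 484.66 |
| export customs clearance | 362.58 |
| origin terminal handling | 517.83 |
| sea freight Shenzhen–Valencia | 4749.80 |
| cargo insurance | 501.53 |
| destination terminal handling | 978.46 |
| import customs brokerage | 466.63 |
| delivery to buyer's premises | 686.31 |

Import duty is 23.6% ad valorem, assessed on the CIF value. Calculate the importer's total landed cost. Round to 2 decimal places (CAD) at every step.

Total landed cost: CAD 353557.10

EXW: the seller makes goods available at their premises; the buyer bears all onward costs.
CIF value = EXW price + inland to port + export clearance + origin terminal + freight + insurance = 277708.60 + 484.66 + 362.58 + 517.83 + 4749.80 + 501.53 = 284325.00
Import duty = 284325.00 × 23.6% = 67100.70
Buyer bears: inland to port 484.66 + export clearance 362.58 + origin terminal 517.83 + freight 4749.80 + insurance 501.53 + destination terminal 978.46 + brokerage 466.63 + delivery 686.31 + duty 67100.70 = 75848.50
Landed cost = invoice 277708.60 + 75848.50 = 353557.10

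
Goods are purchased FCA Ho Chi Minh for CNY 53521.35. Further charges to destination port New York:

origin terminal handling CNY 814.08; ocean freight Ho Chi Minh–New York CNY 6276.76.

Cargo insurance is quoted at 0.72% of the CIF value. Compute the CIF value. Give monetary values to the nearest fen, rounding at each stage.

Let C be the CIF value. C = FCA price + pre-shipment costs + freight + 0.72% × C
C − 0.72% × C = 53521.35 + 814.08 + 6276.76
0.9928 × C = 60612.19
C = 60612.19 / 0.9928 = 61051.76
Insurance premium = 0.72% × 61051.76 = 439.57

CIF value: CNY 61051.76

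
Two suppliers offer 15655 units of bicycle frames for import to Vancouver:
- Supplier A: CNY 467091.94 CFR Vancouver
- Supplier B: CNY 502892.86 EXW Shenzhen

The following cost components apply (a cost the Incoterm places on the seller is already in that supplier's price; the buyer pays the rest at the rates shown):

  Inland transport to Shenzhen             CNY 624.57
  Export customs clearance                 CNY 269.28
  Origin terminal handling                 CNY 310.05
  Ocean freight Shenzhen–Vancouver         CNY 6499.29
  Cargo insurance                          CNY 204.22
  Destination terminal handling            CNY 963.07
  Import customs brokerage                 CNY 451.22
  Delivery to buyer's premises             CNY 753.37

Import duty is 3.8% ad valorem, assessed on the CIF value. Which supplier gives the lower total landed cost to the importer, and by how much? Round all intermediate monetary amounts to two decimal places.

Supplier A (CFR):
CIF value = CFR price + insurance = 467091.94 + 204.22 = 467296.16
Import duty = 467296.16 × 3.8% = 17757.25
Buyer bears (A): 204.22 + 963.07 + 451.22 + 753.37 = 2371.88
Landed cost (A) = invoice 467091.94 + 2371.88 + duty 17757.25 = 487221.07
Supplier B (EXW):
CIF value = EXW price + inland to port + export clearance + origin terminal + freight + insurance = 502892.86 + 624.57 + 269.28 + 310.05 + 6499.29 + 204.22 = 510800.27
Import duty = 510800.27 × 3.8% = 19410.41
Buyer bears (B): 624.57 + 269.28 + 310.05 + 6499.29 + 204.22 + 963.07 + 451.22 + 753.37 = 10075.07
Landed cost (B) = invoice 502892.86 + 10075.07 + duty 19410.41 = 532378.34
Difference = |487221.07 − 532378.34| = 45157.27

Supplier A is cheaper by CNY 45157.27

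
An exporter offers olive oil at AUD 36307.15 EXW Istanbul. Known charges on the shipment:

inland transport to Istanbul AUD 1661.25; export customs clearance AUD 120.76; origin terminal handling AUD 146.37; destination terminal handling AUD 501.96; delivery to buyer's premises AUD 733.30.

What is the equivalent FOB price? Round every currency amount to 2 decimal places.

FOB price: AUD 38235.53

Not relevant to the conversion: delivery, destination terminal — on the buyer under both terms; not part of either seller's price.
From EXW to FOB, the seller additionally bears: inland to port, export clearance, origin terminal.
FOB price = 36307.15 + 1661.25 + 120.76 + 146.37 = 38235.53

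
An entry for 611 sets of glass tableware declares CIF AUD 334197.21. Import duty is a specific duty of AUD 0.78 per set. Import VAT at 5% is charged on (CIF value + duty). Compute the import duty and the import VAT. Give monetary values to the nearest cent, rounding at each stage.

Import duty = 611 × 0.78 = 476.58
VAT base = CIF + duty = 334197.21 + 476.58 = 334673.79
Import VAT = 334673.79 × 5% = 16733.69

Import duty: AUD 476.58; import VAT: AUD 16733.69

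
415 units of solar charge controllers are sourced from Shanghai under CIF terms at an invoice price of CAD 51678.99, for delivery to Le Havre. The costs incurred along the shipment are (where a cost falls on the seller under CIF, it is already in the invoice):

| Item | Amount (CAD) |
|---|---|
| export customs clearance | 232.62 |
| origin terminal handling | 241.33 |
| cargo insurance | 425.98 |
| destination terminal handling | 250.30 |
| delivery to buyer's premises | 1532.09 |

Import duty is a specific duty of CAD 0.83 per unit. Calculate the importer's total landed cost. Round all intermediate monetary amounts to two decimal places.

Total landed cost: CAD 53805.83

CIF: the seller pays costs through ocean freight and marine insurance to the destination port.
Already in the invoice (seller's account under CIF): export clearance, origin terminal, insurance — exclude.
The CIF price already equals the CIF value: 51678.99
Import duty = 415 × 0.83 = 344.45
Buyer bears: destination terminal 250.30 + delivery 1532.09 + duty 344.45 = 2126.84
Landed cost = invoice 51678.99 + 2126.84 = 53805.83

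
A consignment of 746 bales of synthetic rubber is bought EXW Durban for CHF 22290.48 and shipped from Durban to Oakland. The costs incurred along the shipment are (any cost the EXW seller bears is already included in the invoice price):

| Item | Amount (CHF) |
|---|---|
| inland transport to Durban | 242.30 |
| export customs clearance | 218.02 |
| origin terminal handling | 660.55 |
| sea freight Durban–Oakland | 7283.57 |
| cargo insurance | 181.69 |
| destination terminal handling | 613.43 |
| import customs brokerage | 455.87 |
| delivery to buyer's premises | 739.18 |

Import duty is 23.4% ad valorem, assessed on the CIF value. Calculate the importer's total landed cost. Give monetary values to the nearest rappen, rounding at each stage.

Total landed cost: CHF 39910.22

EXW: the seller makes goods available at their premises; the buyer bears all onward costs.
CIF value = EXW price + inland to port + export clearance + origin terminal + freight + insurance = 22290.48 + 242.30 + 218.02 + 660.55 + 7283.57 + 181.69 = 30876.61
Import duty = 30876.61 × 23.4% = 7225.13
Buyer bears: inland to port 242.30 + export clearance 218.02 + origin terminal 660.55 + freight 7283.57 + insurance 181.69 + destination terminal 613.43 + brokerage 455.87 + delivery 739.18 + duty 7225.13 = 17619.74
Landed cost = invoice 22290.48 + 17619.74 = 39910.22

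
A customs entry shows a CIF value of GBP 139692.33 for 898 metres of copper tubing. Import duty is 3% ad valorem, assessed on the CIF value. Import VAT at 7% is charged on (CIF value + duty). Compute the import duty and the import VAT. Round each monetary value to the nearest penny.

Import duty: GBP 4190.77; import VAT: GBP 10071.82

Import duty = 139692.33 × 3% = 4190.77
VAT base = CIF + duty = 139692.33 + 4190.77 = 143883.10
Import VAT = 143883.10 × 7% = 10071.82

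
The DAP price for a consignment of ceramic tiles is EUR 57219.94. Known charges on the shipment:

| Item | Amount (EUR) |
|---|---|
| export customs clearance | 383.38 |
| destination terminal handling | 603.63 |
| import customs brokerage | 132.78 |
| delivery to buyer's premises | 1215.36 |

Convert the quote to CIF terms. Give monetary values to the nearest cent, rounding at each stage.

Not relevant to the conversion: export clearance — on the seller under both DAP and CIF; already in the DAP price and stays in the CIF price. brokerage — on the buyer under both terms; not part of either seller's price.
From DAP to CIF, the seller no longer bears: destination terminal, delivery.
CIF price = 57219.94 − 603.63 − 1215.36 = 55400.95

CIF price: EUR 55400.95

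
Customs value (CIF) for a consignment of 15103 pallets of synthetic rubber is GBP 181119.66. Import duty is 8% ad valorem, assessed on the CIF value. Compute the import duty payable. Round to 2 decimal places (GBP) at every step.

Import duty = 181119.66 × 8% = 14489.57

Import duty: GBP 14489.57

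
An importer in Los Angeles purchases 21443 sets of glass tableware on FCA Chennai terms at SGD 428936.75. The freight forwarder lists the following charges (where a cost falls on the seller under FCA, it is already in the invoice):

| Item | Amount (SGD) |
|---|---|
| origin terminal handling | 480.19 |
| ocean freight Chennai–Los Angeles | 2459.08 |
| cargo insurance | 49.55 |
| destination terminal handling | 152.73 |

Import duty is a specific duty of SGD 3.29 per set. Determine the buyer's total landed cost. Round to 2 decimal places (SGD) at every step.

FCA: the seller delivers export-cleared goods to the carrier; the buyer bears costs from that point.
CIF value = FCA price + origin terminal + freight + insurance = 428936.75 + 480.19 + 2459.08 + 49.55 = 431925.57
Import duty = 21443 × 3.29 = 70547.47
Buyer bears: origin terminal 480.19 + freight 2459.08 + insurance 49.55 + destination terminal 152.73 + duty 70547.47 = 73689.02
Landed cost = invoice 428936.75 + 73689.02 = 502625.77

Total landed cost: SGD 502625.77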